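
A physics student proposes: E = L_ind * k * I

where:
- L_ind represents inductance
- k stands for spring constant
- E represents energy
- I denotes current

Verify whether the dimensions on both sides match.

No

L_ind (inductance) has dimensions [I^-2 L^2 M T^-2].
k (spring constant) has dimensions [M T^-2].
E (energy) has dimensions [L^2 M T^-2].
I (current) has dimensions [I].

Left side: [L^2 M T^-2]
Right side: [I^-1 L^2 M^2 T^-4]

The two sides have different dimensions, so the equation is NOT dimensionally consistent.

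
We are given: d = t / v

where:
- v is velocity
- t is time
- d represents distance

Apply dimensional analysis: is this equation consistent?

No

v (velocity) has dimensions [L T^-1].
t (time) has dimensions [T].
d (distance) has dimensions [L].

Left side: [L]
Right side: [L^-1 T^2]

The two sides have different dimensions, so the equation is NOT dimensionally consistent.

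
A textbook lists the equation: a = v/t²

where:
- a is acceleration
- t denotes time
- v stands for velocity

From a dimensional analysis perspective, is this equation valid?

No

a (acceleration) has dimensions [L T^-2].
t (time) has dimensions [T].
v (velocity) has dimensions [L T^-1].

Left side: [L T^-2]
Right side: [L T^-3]

The two sides have different dimensions, so the equation is NOT dimensionally consistent.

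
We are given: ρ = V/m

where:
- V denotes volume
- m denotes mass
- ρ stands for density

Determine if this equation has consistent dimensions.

No

V (volume) has dimensions [L^3].
m (mass) has dimensions [M].
ρ (density) has dimensions [L^-3 M].

Left side: [L^-3 M]
Right side: [L^3 M^-1]

The two sides have different dimensions, so the equation is NOT dimensionally consistent.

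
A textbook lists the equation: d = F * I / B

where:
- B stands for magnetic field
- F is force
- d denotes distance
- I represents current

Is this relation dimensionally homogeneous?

No

B (magnetic field) has dimensions [I^-1 M T^-2].
F (force) has dimensions [L M T^-2].
d (distance) has dimensions [L].
I (current) has dimensions [I].

Left side: [L]
Right side: [I^2 L]

The two sides have different dimensions, so the equation is NOT dimensionally consistent.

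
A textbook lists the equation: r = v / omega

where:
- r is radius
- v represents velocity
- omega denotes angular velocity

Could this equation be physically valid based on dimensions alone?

Yes

r (radius) has dimensions [L].
v (velocity) has dimensions [L T^-1].
omega (angular velocity) has dimensions [T^-1].

Left side: [L]
Right side: [L]

Both sides have the same dimensions, so the equation is dimensionally consistent.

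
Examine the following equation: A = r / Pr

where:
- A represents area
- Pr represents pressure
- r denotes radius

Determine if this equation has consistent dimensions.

No

A (area) has dimensions [L^2].
Pr (pressure) has dimensions [L^-1 M T^-2].
r (radius) has dimensions [L].

Left side: [L^2]
Right side: [L^2 M^-1 T^2]

The two sides have different dimensions, so the equation is NOT dimensionally consistent.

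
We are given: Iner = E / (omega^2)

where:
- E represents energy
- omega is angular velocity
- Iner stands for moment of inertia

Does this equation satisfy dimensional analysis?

Yes

E (energy) has dimensions [L^2 M T^-2].
omega (angular velocity) has dimensions [T^-1].
Iner (moment of inertia) has dimensions [L^2 M].

Left side: [L^2 M]
Right side: [L^2 M]

Both sides have the same dimensions, so the equation is dimensionally consistent.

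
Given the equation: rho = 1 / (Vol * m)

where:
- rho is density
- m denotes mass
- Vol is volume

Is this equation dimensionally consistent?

No

rho (density) has dimensions [L^-3 M].
m (mass) has dimensions [M].
Vol (volume) has dimensions [L^3].

Left side: [L^-3 M]
Right side: [L^-3 M^-1]

The two sides have different dimensions, so the equation is NOT dimensionally consistent.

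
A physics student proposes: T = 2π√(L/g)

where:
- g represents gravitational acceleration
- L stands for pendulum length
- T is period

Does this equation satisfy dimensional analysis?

Yes

g (gravitational acceleration) has dimensions [L T^-2].
L (pendulum length) has dimensions [L].
T (period) has dimensions [T].

Left side: [T]
Right side: [T]

Both sides have the same dimensions, so the equation is dimensionally consistent.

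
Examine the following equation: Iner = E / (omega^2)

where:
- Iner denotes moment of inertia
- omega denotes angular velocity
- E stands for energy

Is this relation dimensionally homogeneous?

Yes

Iner (moment of inertia) has dimensions [L^2 M].
omega (angular velocity) has dimensions [T^-1].
E (energy) has dimensions [L^2 M T^-2].

Left side: [L^2 M]
Right side: [L^2 M]

Both sides have the same dimensions, so the equation is dimensionally consistent.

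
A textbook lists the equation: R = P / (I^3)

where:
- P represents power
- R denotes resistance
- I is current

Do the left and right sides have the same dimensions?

No

P (power) has dimensions [L^2 M T^-3].
R (resistance) has dimensions [I^-2 L^2 M T^-3].
I (current) has dimensions [I].

Left side: [I^-2 L^2 M T^-3]
Right side: [I^-3 L^2 M T^-3]

The two sides have different dimensions, so the equation is NOT dimensionally consistent.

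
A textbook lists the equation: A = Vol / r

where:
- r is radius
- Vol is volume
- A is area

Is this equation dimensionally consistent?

Yes

r (radius) has dimensions [L].
Vol (volume) has dimensions [L^3].
A (area) has dimensions [L^2].

Left side: [L^2]
Right side: [L^2]

Both sides have the same dimensions, so the equation is dimensionally consistent.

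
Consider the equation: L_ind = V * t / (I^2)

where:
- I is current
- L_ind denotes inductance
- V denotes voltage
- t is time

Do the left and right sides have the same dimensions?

No

I (current) has dimensions [I].
L_ind (inductance) has dimensions [I^-2 L^2 M T^-2].
V (voltage) has dimensions [I^-1 L^2 M T^-3].
t (time) has dimensions [T].

Left side: [I^-2 L^2 M T^-2]
Right side: [I^-3 L^2 M T^-2]

The two sides have different dimensions, so the equation is NOT dimensionally consistent.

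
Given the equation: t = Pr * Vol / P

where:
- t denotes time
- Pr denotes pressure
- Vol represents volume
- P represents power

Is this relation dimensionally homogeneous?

Yes

t (time) has dimensions [T].
Pr (pressure) has dimensions [L^-1 M T^-2].
Vol (volume) has dimensions [L^3].
P (power) has dimensions [L^2 M T^-3].

Left side: [T]
Right side: [T]

Both sides have the same dimensions, so the equation is dimensionally consistent.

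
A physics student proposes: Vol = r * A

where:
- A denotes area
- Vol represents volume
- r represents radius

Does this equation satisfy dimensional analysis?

Yes

A (area) has dimensions [L^2].
Vol (volume) has dimensions [L^3].
r (radius) has dimensions [L].

Left side: [L^3]
Right side: [L^3]

Both sides have the same dimensions, so the equation is dimensionally consistent.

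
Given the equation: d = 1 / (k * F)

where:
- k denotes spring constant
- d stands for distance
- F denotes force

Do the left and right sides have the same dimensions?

No

k (spring constant) has dimensions [M T^-2].
d (distance) has dimensions [L].
F (force) has dimensions [L M T^-2].

Left side: [L]
Right side: [L^-1 M^-2 T^4]

The two sides have different dimensions, so the equation is NOT dimensionally consistent.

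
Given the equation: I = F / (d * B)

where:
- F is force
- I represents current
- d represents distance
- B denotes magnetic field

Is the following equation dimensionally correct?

Yes

F (force) has dimensions [L M T^-2].
I (current) has dimensions [I].
d (distance) has dimensions [L].
B (magnetic field) has dimensions [I^-1 M T^-2].

Left side: [I]
Right side: [I]

Both sides have the same dimensions, so the equation is dimensionally consistent.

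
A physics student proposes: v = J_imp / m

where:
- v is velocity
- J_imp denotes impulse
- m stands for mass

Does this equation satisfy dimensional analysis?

Yes

v (velocity) has dimensions [L T^-1].
J_imp (impulse) has dimensions [L M T^-1].
m (mass) has dimensions [M].

Left side: [L T^-1]
Right side: [L T^-1]

Both sides have the same dimensions, so the equation is dimensionally consistent.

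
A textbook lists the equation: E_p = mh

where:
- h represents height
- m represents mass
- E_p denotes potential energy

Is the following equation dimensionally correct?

No

h (height) has dimensions [L].
m (mass) has dimensions [M].
E_p (potential energy) has dimensions [L^2 M T^-2].

Left side: [L^2 M T^-2]
Right side: [L M]

The two sides have different dimensions, so the equation is NOT dimensionally consistent.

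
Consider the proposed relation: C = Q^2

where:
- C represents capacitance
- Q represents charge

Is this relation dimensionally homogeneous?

No

C (capacitance) has dimensions [I^2 L^-2 M^-1 T^4].
Q (charge) has dimensions [I T].

Left side: [I^2 L^-2 M^-1 T^4]
Right side: [I^2 T^2]

The two sides have different dimensions, so the equation is NOT dimensionally consistent.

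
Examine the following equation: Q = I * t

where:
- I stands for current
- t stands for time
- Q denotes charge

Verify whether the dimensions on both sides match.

Yes

I (current) has dimensions [I].
t (time) has dimensions [T].
Q (charge) has dimensions [I T].

Left side: [I T]
Right side: [I T]

Both sides have the same dimensions, so the equation is dimensionally consistent.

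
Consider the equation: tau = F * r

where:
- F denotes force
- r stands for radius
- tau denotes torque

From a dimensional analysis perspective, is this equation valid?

Yes

F (force) has dimensions [L M T^-2].
r (radius) has dimensions [L].
tau (torque) has dimensions [L^2 M T^-2].

Left side: [L^2 M T^-2]
Right side: [L^2 M T^-2]

Both sides have the same dimensions, so the equation is dimensionally consistent.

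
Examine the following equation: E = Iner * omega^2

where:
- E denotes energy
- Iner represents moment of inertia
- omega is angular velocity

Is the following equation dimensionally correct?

Yes

E (energy) has dimensions [L^2 M T^-2].
Iner (moment of inertia) has dimensions [L^2 M].
omega (angular velocity) has dimensions [T^-1].

Left side: [L^2 M T^-2]
Right side: [L^2 M T^-2]

Both sides have the same dimensions, so the equation is dimensionally consistent.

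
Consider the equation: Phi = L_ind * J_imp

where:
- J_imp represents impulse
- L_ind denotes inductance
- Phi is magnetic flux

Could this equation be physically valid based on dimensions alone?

No

J_imp (impulse) has dimensions [L M T^-1].
L_ind (inductance) has dimensions [I^-2 L^2 M T^-2].
Phi (magnetic flux) has dimensions [I^-1 L^2 M T^-2].

Left side: [I^-1 L^2 M T^-2]
Right side: [I^-2 L^3 M^2 T^-3]

The two sides have different dimensions, so the equation is NOT dimensionally consistent.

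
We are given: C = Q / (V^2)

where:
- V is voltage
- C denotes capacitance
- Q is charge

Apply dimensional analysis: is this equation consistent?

No

V (voltage) has dimensions [I^-1 L^2 M T^-3].
C (capacitance) has dimensions [I^2 L^-2 M^-1 T^4].
Q (charge) has dimensions [I T].

Left side: [I^2 L^-2 M^-1 T^4]
Right side: [I^3 L^-4 M^-2 T^7]

The two sides have different dimensions, so the equation is NOT dimensionally consistent.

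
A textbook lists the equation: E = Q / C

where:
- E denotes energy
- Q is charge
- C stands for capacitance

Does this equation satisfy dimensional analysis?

No

E (energy) has dimensions [L^2 M T^-2].
Q (charge) has dimensions [I T].
C (capacitance) has dimensions [I^2 L^-2 M^-1 T^4].

Left side: [L^2 M T^-2]
Right side: [I^-1 L^2 M T^-3]

The two sides have different dimensions, so the equation is NOT dimensionally consistent.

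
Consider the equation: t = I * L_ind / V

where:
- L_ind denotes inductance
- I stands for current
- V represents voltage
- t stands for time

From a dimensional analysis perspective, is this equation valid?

Yes

L_ind (inductance) has dimensions [I^-2 L^2 M T^-2].
I (current) has dimensions [I].
V (voltage) has dimensions [I^-1 L^2 M T^-3].
t (time) has dimensions [T].

Left side: [T]
Right side: [T]

Both sides have the same dimensions, so the equation is dimensionally consistent.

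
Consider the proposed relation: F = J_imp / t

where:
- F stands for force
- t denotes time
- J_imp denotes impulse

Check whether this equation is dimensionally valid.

Yes

F (force) has dimensions [L M T^-2].
t (time) has dimensions [T].
J_imp (impulse) has dimensions [L M T^-1].

Left side: [L M T^-2]
Right side: [L M T^-2]

Both sides have the same dimensions, so the equation is dimensionally consistent.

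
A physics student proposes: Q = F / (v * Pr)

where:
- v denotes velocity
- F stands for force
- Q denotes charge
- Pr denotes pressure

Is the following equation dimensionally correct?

No

v (velocity) has dimensions [L T^-1].
F (force) has dimensions [L M T^-2].
Q (charge) has dimensions [I T].
Pr (pressure) has dimensions [L^-1 M T^-2].

Left side: [I T]
Right side: [L T]

The two sides have different dimensions, so the equation is NOT dimensionally consistent.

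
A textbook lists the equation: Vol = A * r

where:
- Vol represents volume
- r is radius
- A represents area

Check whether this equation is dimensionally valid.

Yes

Vol (volume) has dimensions [L^3].
r (radius) has dimensions [L].
A (area) has dimensions [L^2].

Left side: [L^3]
Right side: [L^3]

Both sides have the same dimensions, so the equation is dimensionally consistent.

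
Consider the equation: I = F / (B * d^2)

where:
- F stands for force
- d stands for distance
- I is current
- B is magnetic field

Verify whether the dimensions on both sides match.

No

F (force) has dimensions [L M T^-2].
d (distance) has dimensions [L].
I (current) has dimensions [I].
B (magnetic field) has dimensions [I^-1 M T^-2].

Left side: [I]
Right side: [I L^-1]

The two sides have different dimensions, so the equation is NOT dimensionally consistent.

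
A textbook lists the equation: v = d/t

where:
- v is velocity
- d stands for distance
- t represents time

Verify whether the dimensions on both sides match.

Yes

v (velocity) has dimensions [L T^-1].
d (distance) has dimensions [L].
t (time) has dimensions [T].

Left side: [L T^-1]
Right side: [L T^-1]

Both sides have the same dimensions, so the equation is dimensionally consistent.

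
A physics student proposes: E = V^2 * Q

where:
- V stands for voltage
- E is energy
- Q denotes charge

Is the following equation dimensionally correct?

No

V (voltage) has dimensions [I^-1 L^2 M T^-3].
E (energy) has dimensions [L^2 M T^-2].
Q (charge) has dimensions [I T].

Left side: [L^2 M T^-2]
Right side: [I^-1 L^4 M^2 T^-5]

The two sides have different dimensions, so the equation is NOT dimensionally consistent.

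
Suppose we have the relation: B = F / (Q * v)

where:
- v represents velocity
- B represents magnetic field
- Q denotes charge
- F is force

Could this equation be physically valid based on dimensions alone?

Yes

v (velocity) has dimensions [L T^-1].
B (magnetic field) has dimensions [I^-1 M T^-2].
Q (charge) has dimensions [I T].
F (force) has dimensions [L M T^-2].

Left side: [I^-1 M T^-2]
Right side: [I^-1 M T^-2]

Both sides have the same dimensions, so the equation is dimensionally consistent.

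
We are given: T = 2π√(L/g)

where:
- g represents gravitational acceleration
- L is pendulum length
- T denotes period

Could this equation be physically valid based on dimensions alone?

Yes

g (gravitational acceleration) has dimensions [L T^-2].
L (pendulum length) has dimensions [L].
T (period) has dimensions [T].

Left side: [T]
Right side: [T]

Both sides have the same dimensions, so the equation is dimensionally consistent.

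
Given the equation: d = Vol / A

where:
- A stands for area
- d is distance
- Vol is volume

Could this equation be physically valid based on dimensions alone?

Yes

A (area) has dimensions [L^2].
d (distance) has dimensions [L].
Vol (volume) has dimensions [L^3].

Left side: [L]
Right side: [L]

Both sides have the same dimensions, so the equation is dimensionally consistent.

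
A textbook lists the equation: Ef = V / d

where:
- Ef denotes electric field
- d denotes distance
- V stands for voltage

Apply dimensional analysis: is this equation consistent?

Yes

Ef (electric field) has dimensions [I^-1 L M T^-3].
d (distance) has dimensions [L].
V (voltage) has dimensions [I^-1 L^2 M T^-3].

Left side: [I^-1 L M T^-3]
Right side: [I^-1 L M T^-3]

Both sides have the same dimensions, so the equation is dimensionally consistent.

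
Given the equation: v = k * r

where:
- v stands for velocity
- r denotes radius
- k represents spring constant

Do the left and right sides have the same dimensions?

No

v (velocity) has dimensions [L T^-1].
r (radius) has dimensions [L].
k (spring constant) has dimensions [M T^-2].

Left side: [L T^-1]
Right side: [L M T^-2]

The two sides have different dimensions, so the equation is NOT dimensionally consistent.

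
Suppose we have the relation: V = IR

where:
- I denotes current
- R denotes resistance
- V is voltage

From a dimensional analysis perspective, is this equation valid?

Yes

I (current) has dimensions [I].
R (resistance) has dimensions [I^-2 L^2 M T^-3].
V (voltage) has dimensions [I^-1 L^2 M T^-3].

Left side: [I^-1 L^2 M T^-3]
Right side: [I^-1 L^2 M T^-3]

Both sides have the same dimensions, so the equation is dimensionally consistent.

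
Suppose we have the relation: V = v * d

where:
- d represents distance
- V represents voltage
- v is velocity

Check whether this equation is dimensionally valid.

No

d (distance) has dimensions [L].
V (voltage) has dimensions [I^-1 L^2 M T^-3].
v (velocity) has dimensions [L T^-1].

Left side: [I^-1 L^2 M T^-3]
Right side: [L^2 T^-1]

The two sides have different dimensions, so the equation is NOT dimensionally consistent.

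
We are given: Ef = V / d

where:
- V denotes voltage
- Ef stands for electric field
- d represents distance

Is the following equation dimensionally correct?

Yes

V (voltage) has dimensions [I^-1 L^2 M T^-3].
Ef (electric field) has dimensions [I^-1 L M T^-3].
d (distance) has dimensions [L].

Left side: [I^-1 L M T^-3]
Right side: [I^-1 L M T^-3]

Both sides have the same dimensions, so the equation is dimensionally consistent.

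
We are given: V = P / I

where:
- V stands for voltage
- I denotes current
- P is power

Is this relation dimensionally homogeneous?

Yes

V (voltage) has dimensions [I^-1 L^2 M T^-3].
I (current) has dimensions [I].
P (power) has dimensions [L^2 M T^-3].

Left side: [I^-1 L^2 M T^-3]
Right side: [I^-1 L^2 M T^-3]

Both sides have the same dimensions, so the equation is dimensionally consistent.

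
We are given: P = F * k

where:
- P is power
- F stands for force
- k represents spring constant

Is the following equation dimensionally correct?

No

P (power) has dimensions [L^2 M T^-3].
F (force) has dimensions [L M T^-2].
k (spring constant) has dimensions [M T^-2].

Left side: [L^2 M T^-3]
Right side: [L M^2 T^-4]

The two sides have different dimensions, so the equation is NOT dimensionally consistent.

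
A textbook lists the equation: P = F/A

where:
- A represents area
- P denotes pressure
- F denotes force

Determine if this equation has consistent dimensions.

Yes

A (area) has dimensions [L^2].
P (pressure) has dimensions [L^-1 M T^-2].
F (force) has dimensions [L M T^-2].

Left side: [L^-1 M T^-2]
Right side: [L^-1 M T^-2]

Both sides have the same dimensions, so the equation is dimensionally consistent.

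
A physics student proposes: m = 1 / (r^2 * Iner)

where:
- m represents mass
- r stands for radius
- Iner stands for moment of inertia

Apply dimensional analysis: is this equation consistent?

No

m (mass) has dimensions [M].
r (radius) has dimensions [L].
Iner (moment of inertia) has dimensions [L^2 M].

Left side: [M]
Right side: [L^-4 M^-1]

The two sides have different dimensions, so the equation is NOT dimensionally consistent.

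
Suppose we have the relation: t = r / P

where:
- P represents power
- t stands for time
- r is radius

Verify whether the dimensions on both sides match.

No

P (power) has dimensions [L^2 M T^-3].
t (time) has dimensions [T].
r (radius) has dimensions [L].

Left side: [T]
Right side: [L^-1 M^-1 T^3]

The two sides have different dimensions, so the equation is NOT dimensionally consistent.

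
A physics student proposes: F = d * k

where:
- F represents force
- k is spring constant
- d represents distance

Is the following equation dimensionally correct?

Yes

F (force) has dimensions [L M T^-2].
k (spring constant) has dimensions [M T^-2].
d (distance) has dimensions [L].

Left side: [L M T^-2]
Right side: [L M T^-2]

Both sides have the same dimensions, so the equation is dimensionally consistent.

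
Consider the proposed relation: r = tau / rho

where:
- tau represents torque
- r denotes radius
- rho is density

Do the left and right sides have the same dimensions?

No

tau (torque) has dimensions [L^2 M T^-2].
r (radius) has dimensions [L].
rho (density) has dimensions [L^-3 M].

Left side: [L]
Right side: [L^5 T^-2]

The two sides have different dimensions, so the equation is NOT dimensionally consistent.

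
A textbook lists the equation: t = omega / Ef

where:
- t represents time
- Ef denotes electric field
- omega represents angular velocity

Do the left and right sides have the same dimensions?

No

t (time) has dimensions [T].
Ef (electric field) has dimensions [I^-1 L M T^-3].
omega (angular velocity) has dimensions [T^-1].

Left side: [T]
Right side: [I L^-1 M^-1 T^2]

The two sides have different dimensions, so the equation is NOT dimensionally consistent.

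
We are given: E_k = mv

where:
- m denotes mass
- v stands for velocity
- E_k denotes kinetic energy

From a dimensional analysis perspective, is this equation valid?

No

m (mass) has dimensions [M].
v (velocity) has dimensions [L T^-1].
E_k (kinetic energy) has dimensions [L^2 M T^-2].

Left side: [L^2 M T^-2]
Right side: [L M T^-1]

The two sides have different dimensions, so the equation is NOT dimensionally consistent.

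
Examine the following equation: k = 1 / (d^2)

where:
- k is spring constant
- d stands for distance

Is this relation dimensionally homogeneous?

No

k (spring constant) has dimensions [M T^-2].
d (distance) has dimensions [L].

Left side: [M T^-2]
Right side: [L^-2]

The two sides have different dimensions, so the equation is NOT dimensionally consistent.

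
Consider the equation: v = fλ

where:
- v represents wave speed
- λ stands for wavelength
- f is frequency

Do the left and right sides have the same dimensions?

Yes

v (wave speed) has dimensions [L T^-1].
λ (wavelength) has dimensions [L].
f (frequency) has dimensions [T^-1].

Left side: [L T^-1]
Right side: [L T^-1]

Both sides have the same dimensions, so the equation is dimensionally consistent.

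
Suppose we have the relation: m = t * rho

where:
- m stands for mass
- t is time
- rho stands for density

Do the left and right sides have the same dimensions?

No

m (mass) has dimensions [M].
t (time) has dimensions [T].
rho (density) has dimensions [L^-3 M].

Left side: [M]
Right side: [L^-3 M T]

The two sides have different dimensions, so the equation is NOT dimensionally consistent.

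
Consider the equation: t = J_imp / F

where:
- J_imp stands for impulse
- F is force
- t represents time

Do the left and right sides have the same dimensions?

Yes

J_imp (impulse) has dimensions [L M T^-1].
F (force) has dimensions [L M T^-2].
t (time) has dimensions [T].

Left side: [T]
Right side: [T]

Both sides have the same dimensions, so the equation is dimensionally consistent.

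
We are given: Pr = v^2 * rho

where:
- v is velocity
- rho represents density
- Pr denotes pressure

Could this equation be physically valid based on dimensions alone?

Yes

v (velocity) has dimensions [L T^-1].
rho (density) has dimensions [L^-3 M].
Pr (pressure) has dimensions [L^-1 M T^-2].

Left side: [L^-1 M T^-2]
Right side: [L^-1 M T^-2]

Both sides have the same dimensions, so the equation is dimensionally consistent.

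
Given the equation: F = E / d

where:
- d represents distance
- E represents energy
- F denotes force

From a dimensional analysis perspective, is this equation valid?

Yes

d (distance) has dimensions [L].
E (energy) has dimensions [L^2 M T^-2].
F (force) has dimensions [L M T^-2].

Left side: [L M T^-2]
Right side: [L M T^-2]

Both sides have the same dimensions, so the equation is dimensionally consistent.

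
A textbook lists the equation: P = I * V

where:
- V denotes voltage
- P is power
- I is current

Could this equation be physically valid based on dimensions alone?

Yes

V (voltage) has dimensions [I^-1 L^2 M T^-3].
P (power) has dimensions [L^2 M T^-3].
I (current) has dimensions [I].

Left side: [L^2 M T^-3]
Right side: [L^2 M T^-3]

Both sides have the same dimensions, so the equation is dimensionally consistent.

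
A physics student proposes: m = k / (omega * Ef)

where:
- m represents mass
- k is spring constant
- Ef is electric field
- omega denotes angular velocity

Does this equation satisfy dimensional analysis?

No

m (mass) has dimensions [M].
k (spring constant) has dimensions [M T^-2].
Ef (electric field) has dimensions [I^-1 L M T^-3].
omega (angular velocity) has dimensions [T^-1].

Left side: [M]
Right side: [I L^-1 T^2]

The two sides have different dimensions, so the equation is NOT dimensionally consistent.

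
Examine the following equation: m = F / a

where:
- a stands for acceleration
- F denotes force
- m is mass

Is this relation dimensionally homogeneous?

Yes

a (acceleration) has dimensions [L T^-2].
F (force) has dimensions [L M T^-2].
m (mass) has dimensions [M].

Left side: [M]
Right side: [M]

Both sides have the same dimensions, so the equation is dimensionally consistent.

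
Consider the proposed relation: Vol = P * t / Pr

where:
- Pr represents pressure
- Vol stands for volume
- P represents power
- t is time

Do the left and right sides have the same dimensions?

Yes

Pr (pressure) has dimensions [L^-1 M T^-2].
Vol (volume) has dimensions [L^3].
P (power) has dimensions [L^2 M T^-3].
t (time) has dimensions [T].

Left side: [L^3]
Right side: [L^3]

Both sides have the same dimensions, so the equation is dimensionally consistent.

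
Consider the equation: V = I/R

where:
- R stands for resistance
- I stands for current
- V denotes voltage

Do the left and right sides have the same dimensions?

No

R (resistance) has dimensions [I^-2 L^2 M T^-3].
I (current) has dimensions [I].
V (voltage) has dimensions [I^-1 L^2 M T^-3].

Left side: [I^-1 L^2 M T^-3]
Right side: [I^3 L^-2 M^-1 T^3]

The two sides have different dimensions, so the equation is NOT dimensionally consistent.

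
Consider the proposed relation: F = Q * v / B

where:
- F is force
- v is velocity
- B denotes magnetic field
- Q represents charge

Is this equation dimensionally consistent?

No

F (force) has dimensions [L M T^-2].
v (velocity) has dimensions [L T^-1].
B (magnetic field) has dimensions [I^-1 M T^-2].
Q (charge) has dimensions [I T].

Left side: [L M T^-2]
Right side: [I^2 L M^-1 T^2]

The two sides have different dimensions, so the equation is NOT dimensionally consistent.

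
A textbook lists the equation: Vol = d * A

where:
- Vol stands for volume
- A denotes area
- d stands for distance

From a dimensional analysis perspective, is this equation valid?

Yes

Vol (volume) has dimensions [L^3].
A (area) has dimensions [L^2].
d (distance) has dimensions [L].

Left side: [L^3]
Right side: [L^3]

Both sides have the same dimensions, so the equation is dimensionally consistent.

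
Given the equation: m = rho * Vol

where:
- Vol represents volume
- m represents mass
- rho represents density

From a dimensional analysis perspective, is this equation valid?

Yes

Vol (volume) has dimensions [L^3].
m (mass) has dimensions [M].
rho (density) has dimensions [L^-3 M].

Left side: [M]
Right side: [M]

Both sides have the same dimensions, so the equation is dimensionally consistent.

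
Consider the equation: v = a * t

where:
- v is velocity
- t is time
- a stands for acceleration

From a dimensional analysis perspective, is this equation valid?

Yes

v (velocity) has dimensions [L T^-1].
t (time) has dimensions [T].
a (acceleration) has dimensions [L T^-2].

Left side: [L T^-1]
Right side: [L T^-1]

Both sides have the same dimensions, so the equation is dimensionally consistent.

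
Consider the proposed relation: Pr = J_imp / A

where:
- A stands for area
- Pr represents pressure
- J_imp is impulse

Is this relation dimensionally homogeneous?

No

A (area) has dimensions [L^2].
Pr (pressure) has dimensions [L^-1 M T^-2].
J_imp (impulse) has dimensions [L M T^-1].

Left side: [L^-1 M T^-2]
Right side: [L^-1 M T^-1]

The two sides have different dimensions, so the equation is NOT dimensionally consistent.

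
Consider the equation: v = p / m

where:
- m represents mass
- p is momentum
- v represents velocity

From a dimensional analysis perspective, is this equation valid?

Yes

m (mass) has dimensions [M].
p (momentum) has dimensions [L M T^-1].
v (velocity) has dimensions [L T^-1].

Left side: [L T^-1]
Right side: [L T^-1]

Both sides have the same dimensions, so the equation is dimensionally consistent.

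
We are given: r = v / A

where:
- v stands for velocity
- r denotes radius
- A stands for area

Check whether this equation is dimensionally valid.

No

v (velocity) has dimensions [L T^-1].
r (radius) has dimensions [L].
A (area) has dimensions [L^2].

Left side: [L]
Right side: [L^-1 T^-1]

The two sides have different dimensions, so the equation is NOT dimensionally consistent.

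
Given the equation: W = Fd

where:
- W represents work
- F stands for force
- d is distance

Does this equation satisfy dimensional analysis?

Yes

W (work) has dimensions [L^2 M T^-2].
F (force) has dimensions [L M T^-2].
d (distance) has dimensions [L].

Left side: [L^2 M T^-2]
Right side: [L^2 M T^-2]

Both sides have the same dimensions, so the equation is dimensionally consistent.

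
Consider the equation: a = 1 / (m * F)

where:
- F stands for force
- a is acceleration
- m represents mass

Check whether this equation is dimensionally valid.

No

F (force) has dimensions [L M T^-2].
a (acceleration) has dimensions [L T^-2].
m (mass) has dimensions [M].

Left side: [L T^-2]
Right side: [L^-1 M^-2 T^2]

The two sides have different dimensions, so the equation is NOT dimensionally consistent.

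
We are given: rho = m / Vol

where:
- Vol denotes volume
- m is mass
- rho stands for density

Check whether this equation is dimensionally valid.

Yes

Vol (volume) has dimensions [L^3].
m (mass) has dimensions [M].
rho (density) has dimensions [L^-3 M].

Left side: [L^-3 M]
Right side: [L^-3 M]

Both sides have the same dimensions, so the equation is dimensionally consistent.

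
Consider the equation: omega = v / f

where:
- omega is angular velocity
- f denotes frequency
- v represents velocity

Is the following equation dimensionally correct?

No

omega (angular velocity) has dimensions [T^-1].
f (frequency) has dimensions [T^-1].
v (velocity) has dimensions [L T^-1].

Left side: [T^-1]
Right side: [L]

The two sides have different dimensions, so the equation is NOT dimensionally consistent.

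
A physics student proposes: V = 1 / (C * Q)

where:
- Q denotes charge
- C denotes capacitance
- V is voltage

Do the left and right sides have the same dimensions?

No

Q (charge) has dimensions [I T].
C (capacitance) has dimensions [I^2 L^-2 M^-1 T^4].
V (voltage) has dimensions [I^-1 L^2 M T^-3].

Left side: [I^-1 L^2 M T^-3]
Right side: [I^-3 L^2 M T^-5]

The two sides have different dimensions, so the equation is NOT dimensionally consistent.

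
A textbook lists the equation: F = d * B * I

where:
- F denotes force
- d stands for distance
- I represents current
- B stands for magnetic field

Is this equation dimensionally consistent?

Yes

F (force) has dimensions [L M T^-2].
d (distance) has dimensions [L].
I (current) has dimensions [I].
B (magnetic field) has dimensions [I^-1 M T^-2].

Left side: [L M T^-2]
Right side: [L M T^-2]

Both sides have the same dimensions, so the equation is dimensionally consistent.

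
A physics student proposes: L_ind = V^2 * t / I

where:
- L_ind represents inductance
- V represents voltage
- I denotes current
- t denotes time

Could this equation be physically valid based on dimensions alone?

No

L_ind (inductance) has dimensions [I^-2 L^2 M T^-2].
V (voltage) has dimensions [I^-1 L^2 M T^-3].
I (current) has dimensions [I].
t (time) has dimensions [T].

Left side: [I^-2 L^2 M T^-2]
Right side: [I^-3 L^4 M^2 T^-5]

The two sides have different dimensions, so the equation is NOT dimensionally consistent.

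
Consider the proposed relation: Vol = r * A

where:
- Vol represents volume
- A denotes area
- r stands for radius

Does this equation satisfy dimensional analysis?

Yes

Vol (volume) has dimensions [L^3].
A (area) has dimensions [L^2].
r (radius) has dimensions [L].

Left side: [L^3]
Right side: [L^3]

Both sides have the same dimensions, so the equation is dimensionally consistent.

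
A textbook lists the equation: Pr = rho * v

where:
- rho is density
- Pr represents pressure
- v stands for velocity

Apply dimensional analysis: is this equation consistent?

No

rho (density) has dimensions [L^-3 M].
Pr (pressure) has dimensions [L^-1 M T^-2].
v (velocity) has dimensions [L T^-1].

Left side: [L^-1 M T^-2]
Right side: [L^-2 M T^-1]

The two sides have different dimensions, so the equation is NOT dimensionally consistent.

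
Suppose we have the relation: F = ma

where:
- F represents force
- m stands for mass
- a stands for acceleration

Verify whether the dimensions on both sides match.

Yes

F (force) has dimensions [L M T^-2].
m (mass) has dimensions [M].
a (acceleration) has dimensions [L T^-2].

Left side: [L M T^-2]
Right side: [L M T^-2]

Both sides have the same dimensions, so the equation is dimensionally consistent.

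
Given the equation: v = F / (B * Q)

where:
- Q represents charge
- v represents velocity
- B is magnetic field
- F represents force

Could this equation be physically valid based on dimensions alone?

Yes

Q (charge) has dimensions [I T].
v (velocity) has dimensions [L T^-1].
B (magnetic field) has dimensions [I^-1 M T^-2].
F (force) has dimensions [L M T^-2].

Left side: [L T^-1]
Right side: [L T^-1]

Both sides have the same dimensions, so the equation is dimensionally consistent.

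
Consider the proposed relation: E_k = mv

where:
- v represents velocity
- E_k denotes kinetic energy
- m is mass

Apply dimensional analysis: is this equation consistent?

No

v (velocity) has dimensions [L T^-1].
E_k (kinetic energy) has dimensions [L^2 M T^-2].
m (mass) has dimensions [M].

Left side: [L^2 M T^-2]
Right side: [L M T^-1]

The two sides have different dimensions, so the equation is NOT dimensionally consistent.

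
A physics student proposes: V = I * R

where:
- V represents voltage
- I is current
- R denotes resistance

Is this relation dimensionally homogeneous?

Yes

V (voltage) has dimensions [I^-1 L^2 M T^-3].
I (current) has dimensions [I].
R (resistance) has dimensions [I^-2 L^2 M T^-3].

Left side: [I^-1 L^2 M T^-3]
Right side: [I^-1 L^2 M T^-3]

Both sides have the same dimensions, so the equation is dimensionally consistent.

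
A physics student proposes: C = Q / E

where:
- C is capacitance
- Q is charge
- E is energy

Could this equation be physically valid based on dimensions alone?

No

C (capacitance) has dimensions [I^2 L^-2 M^-1 T^4].
Q (charge) has dimensions [I T].
E (energy) has dimensions [L^2 M T^-2].

Left side: [I^2 L^-2 M^-1 T^4]
Right side: [I L^-2 M^-1 T^3]

The two sides have different dimensions, so the equation is NOT dimensionally consistent.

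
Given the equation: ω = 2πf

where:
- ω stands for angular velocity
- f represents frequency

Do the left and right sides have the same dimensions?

Yes

ω (angular velocity) has dimensions [T^-1].
f (frequency) has dimensions [T^-1].

Left side: [T^-1]
Right side: [T^-1]

Both sides have the same dimensions, so the equation is dimensionally consistent.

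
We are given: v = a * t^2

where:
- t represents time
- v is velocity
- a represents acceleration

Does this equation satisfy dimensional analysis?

No

t (time) has dimensions [T].
v (velocity) has dimensions [L T^-1].
a (acceleration) has dimensions [L T^-2].

Left side: [L T^-1]
Right side: [L]

The two sides have different dimensions, so the equation is NOT dimensionally consistent.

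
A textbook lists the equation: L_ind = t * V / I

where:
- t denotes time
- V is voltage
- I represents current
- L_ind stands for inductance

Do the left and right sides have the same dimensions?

Yes

t (time) has dimensions [T].
V (voltage) has dimensions [I^-1 L^2 M T^-3].
I (current) has dimensions [I].
L_ind (inductance) has dimensions [I^-2 L^2 M T^-2].

Left side: [I^-2 L^2 M T^-2]
Right side: [I^-2 L^2 M T^-2]

Both sides have the same dimensions, so the equation is dimensionally consistent.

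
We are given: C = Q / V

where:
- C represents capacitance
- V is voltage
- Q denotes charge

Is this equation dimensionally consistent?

Yes

C (capacitance) has dimensions [I^2 L^-2 M^-1 T^4].
V (voltage) has dimensions [I^-1 L^2 M T^-3].
Q (charge) has dimensions [I T].

Left side: [I^2 L^-2 M^-1 T^4]
Right side: [I^2 L^-2 M^-1 T^4]

Both sides have the same dimensions, so the equation is dimensionally consistent.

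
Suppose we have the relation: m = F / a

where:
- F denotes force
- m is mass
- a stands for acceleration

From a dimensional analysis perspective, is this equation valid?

Yes

F (force) has dimensions [L M T^-2].
m (mass) has dimensions [M].
a (acceleration) has dimensions [L T^-2].

Left side: [M]
Right side: [M]

Both sides have the same dimensions, so the equation is dimensionally consistent.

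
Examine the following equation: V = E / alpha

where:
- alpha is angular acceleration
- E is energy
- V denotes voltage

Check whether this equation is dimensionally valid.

No

alpha (angular acceleration) has dimensions [T^-2].
E (energy) has dimensions [L^2 M T^-2].
V (voltage) has dimensions [I^-1 L^2 M T^-3].

Left side: [I^-1 L^2 M T^-3]
Right side: [L^2 M]

The two sides have different dimensions, so the equation is NOT dimensionally consistent.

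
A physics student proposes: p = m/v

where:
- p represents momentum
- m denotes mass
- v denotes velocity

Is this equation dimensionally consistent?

No

p (momentum) has dimensions [L M T^-1].
m (mass) has dimensions [M].
v (velocity) has dimensions [L T^-1].

Left side: [L M T^-1]
Right side: [L^-1 M T]

The two sides have different dimensions, so the equation is NOT dimensionally consistent.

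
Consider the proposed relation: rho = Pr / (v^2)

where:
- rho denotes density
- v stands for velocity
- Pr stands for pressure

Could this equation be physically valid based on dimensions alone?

Yes

rho (density) has dimensions [L^-3 M].
v (velocity) has dimensions [L T^-1].
Pr (pressure) has dimensions [L^-1 M T^-2].

Left side: [L^-3 M]
Right side: [L^-3 M]

Both sides have the same dimensions, so the equation is dimensionally consistent.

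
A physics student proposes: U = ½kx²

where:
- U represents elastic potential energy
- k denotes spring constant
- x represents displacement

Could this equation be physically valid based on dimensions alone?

Yes

U (elastic potential energy) has dimensions [L^2 M T^-2].
k (spring constant) has dimensions [M T^-2].
x (displacement) has dimensions [L].

Left side: [L^2 M T^-2]
Right side: [L^2 M T^-2]

Both sides have the same dimensions, so the equation is dimensionally consistent.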